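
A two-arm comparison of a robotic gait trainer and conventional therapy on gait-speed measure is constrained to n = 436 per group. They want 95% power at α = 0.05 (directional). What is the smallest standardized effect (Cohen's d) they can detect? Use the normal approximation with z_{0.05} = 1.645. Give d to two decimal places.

d_min ≈ 0.22

For two independent groups of n = 436 each: d_min = (z_{α} + z_β)·√(2/n).
z-sum = 1.645 + 1.645 = 3.290.
d_min = 3.290 × √(2/436) = 3.290 × 0.0677 = 0.223.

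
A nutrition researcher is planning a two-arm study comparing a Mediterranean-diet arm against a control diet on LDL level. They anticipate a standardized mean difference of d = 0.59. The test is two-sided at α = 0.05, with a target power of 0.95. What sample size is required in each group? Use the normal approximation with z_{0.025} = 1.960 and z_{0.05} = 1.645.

n = 75 per group

For two independent groups with equal n: n = 2·((z_{α/2} + z_β) / d)².
z_{α/2} + z_β = 1.960 + 1.645 = 3.605.
n = 2 × (3.605 / 0.59)² = 2 × 6.110² = 2 × 37.33 = 74.7.
Round up to the next whole participant.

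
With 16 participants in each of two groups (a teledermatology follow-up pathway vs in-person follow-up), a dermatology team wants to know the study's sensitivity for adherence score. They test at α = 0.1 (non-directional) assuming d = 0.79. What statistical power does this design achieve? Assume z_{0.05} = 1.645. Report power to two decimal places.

power ≈ 0.72

For two equal groups, power = Φ(d·√(n/2) − z_{α/2}).
d·√(n/2) = 0.79 × √(16/2) = 0.79 × 2.828 = 2.234.
z_β = 2.234 − 1.645 = 0.589.
Power = Φ(0.589) = 0.722.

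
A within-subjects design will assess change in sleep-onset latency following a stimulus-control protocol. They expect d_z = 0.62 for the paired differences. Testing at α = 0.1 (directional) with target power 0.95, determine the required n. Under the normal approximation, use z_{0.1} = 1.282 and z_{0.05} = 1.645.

For a paired (one-sample on differences) test: n = ((z_{α} + z_β) / d)².
z_{α} + z_β = 1.282 + 1.645 = 2.927.
n = (2.927 / 0.62)² = 4.721² = 22.29.
Round up.

n = 23 pairs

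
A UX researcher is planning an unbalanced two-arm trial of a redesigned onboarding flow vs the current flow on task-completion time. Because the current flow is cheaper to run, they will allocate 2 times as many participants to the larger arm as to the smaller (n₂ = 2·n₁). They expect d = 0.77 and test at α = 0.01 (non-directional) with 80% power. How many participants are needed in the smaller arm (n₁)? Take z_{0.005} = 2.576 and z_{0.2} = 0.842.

n₁ = 30

With allocation ratio k = n₂/n₁ = 2, Var(x̄₁−x̄₂) = σ²(1/n₁ + 1/(k·n₁)) = σ²·(k+1)/(k·n₁).
So n₁ = (1 + 1/k)·((z_{α/2} + z_β)/d)² = 1.500 × (3.418/0.77)².
n₁ = 1.500 × 19.70 = 29.6.
Round up: n₁ = 30, giving n₂ = 2 × 30 = 60.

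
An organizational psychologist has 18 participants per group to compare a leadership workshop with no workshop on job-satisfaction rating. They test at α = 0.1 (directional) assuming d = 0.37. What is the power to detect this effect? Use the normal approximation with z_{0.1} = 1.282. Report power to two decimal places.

For two equal groups, power = Φ(d·√(n/2) − z_{α}).
d·√(n/2) = 0.37 × √(18/2) = 0.37 × 3.000 = 1.110.
z_β = 1.110 − 1.282 = -0.172.
Power = Φ(-0.172) = 0.432.

power ≈ 0.43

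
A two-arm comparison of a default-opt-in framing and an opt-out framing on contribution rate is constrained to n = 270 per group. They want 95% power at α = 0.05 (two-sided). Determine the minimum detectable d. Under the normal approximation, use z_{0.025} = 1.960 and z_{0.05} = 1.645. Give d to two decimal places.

d_min ≈ 0.31

For two independent groups of n = 270 each: d_min = (z_{α/2} + z_β)·√(2/n).
z-sum = 1.960 + 1.645 = 3.605.
d_min = 3.605 × √(2/270) = 3.605 × 0.0861 = 0.310.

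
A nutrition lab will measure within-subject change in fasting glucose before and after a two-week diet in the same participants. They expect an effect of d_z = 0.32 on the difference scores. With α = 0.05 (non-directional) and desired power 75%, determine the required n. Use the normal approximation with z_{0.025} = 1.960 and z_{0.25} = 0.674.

For a paired (one-sample on differences) test: n = ((z_{α/2} + z_β) / d)².
z_{α/2} + z_β = 1.960 + 0.674 = 2.634.
n = (2.634 / 0.32)² = 8.231² = 67.75.
Round up.

n = 68 pairs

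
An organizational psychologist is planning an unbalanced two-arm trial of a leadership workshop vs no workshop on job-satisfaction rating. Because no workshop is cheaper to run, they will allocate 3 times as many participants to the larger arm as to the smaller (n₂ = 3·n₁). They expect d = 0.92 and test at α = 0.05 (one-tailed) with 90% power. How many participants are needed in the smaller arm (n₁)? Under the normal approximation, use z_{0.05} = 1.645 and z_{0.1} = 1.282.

With allocation ratio k = n₂/n₁ = 3, Var(x̄₁−x̄₂) = σ²(1/n₁ + 1/(k·n₁)) = σ²·(k+1)/(k·n₁).
So n₁ = (1 + 1/k)·((z_{α} + z_β)/d)² = 1.333 × (2.927/0.92)².
n₁ = 1.333 × 10.12 = 13.5.
Round up: n₁ = 14, giving n₂ = 3 × 14 = 42.

n₁ = 14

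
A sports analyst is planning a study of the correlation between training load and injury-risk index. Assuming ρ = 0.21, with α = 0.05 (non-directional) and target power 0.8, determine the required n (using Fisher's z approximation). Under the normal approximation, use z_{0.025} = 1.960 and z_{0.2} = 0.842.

n = 176

Fisher's z: C = ½·ln((1+r)/(1−r)) = ½·ln(1.5316) = 0.2132.
n = ((z_{α/2} + z_β)/C)² + 3.
(1.960 + 0.842) / 0.2132 = 2.802 / 0.2132 = 13.143.
n = 13.143² + 3 = 172.73 + 3 = 175.7.
Round up.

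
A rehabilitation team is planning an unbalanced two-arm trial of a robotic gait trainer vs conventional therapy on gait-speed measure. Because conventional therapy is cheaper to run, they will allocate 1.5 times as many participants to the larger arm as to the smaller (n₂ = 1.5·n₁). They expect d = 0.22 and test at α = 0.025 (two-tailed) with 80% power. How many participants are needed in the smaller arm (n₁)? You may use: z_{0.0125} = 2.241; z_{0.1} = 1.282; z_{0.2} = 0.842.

n₁ = 328

With allocation ratio k = n₂/n₁ = 1.5, Var(x̄₁−x̄₂) = σ²(1/n₁ + 1/(k·n₁)) = σ²·(k+1)/(k·n₁).
So n₁ = (1 + 1/k)·((z_{α/2} + z_β)/d)² = 1.667 × (3.083/0.22)².
n₁ = 1.667 × 196.38 = 327.3.
Round up: n₁ = 328, giving n₂ = 1.5 × 328 = 492.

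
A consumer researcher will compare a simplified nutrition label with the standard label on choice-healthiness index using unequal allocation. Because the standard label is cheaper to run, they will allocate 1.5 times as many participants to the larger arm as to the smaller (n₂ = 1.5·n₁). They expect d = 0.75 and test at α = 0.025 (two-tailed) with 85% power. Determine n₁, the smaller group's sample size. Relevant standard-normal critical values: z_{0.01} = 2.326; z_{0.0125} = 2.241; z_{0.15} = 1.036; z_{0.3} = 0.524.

n₁ = 32

With allocation ratio k = n₂/n₁ = 1.5, Var(x̄₁−x̄₂) = σ²(1/n₁ + 1/(k·n₁)) = σ²·(k+1)/(k·n₁).
So n₁ = (1 + 1/k)·((z_{α/2} + z_β)/d)² = 1.667 × (3.277/0.75)².
n₁ = 1.667 × 19.09 = 31.8.
Round up: n₁ = 32, giving n₂ = 1.5 × 32 = 48.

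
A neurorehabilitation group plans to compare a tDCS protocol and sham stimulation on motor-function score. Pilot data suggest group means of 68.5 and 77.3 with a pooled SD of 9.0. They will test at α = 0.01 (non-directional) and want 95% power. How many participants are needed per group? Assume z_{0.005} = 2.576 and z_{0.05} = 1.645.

Cohen's d = |M₁ − M₂| / SD_pooled = |68.5 − 77.3| / 9.0 = 8.8 / 9.0 = 0.978.
For two independent groups with equal n: n = 2·((z_{α/2} + z_β) / d)².
z_{α/2} + z_β = 2.576 + 1.645 = 4.221.
n = 2 × (4.221 / 0.978)² = 2 × 4.316² = 2 × 18.63 = 37.3.
Round up to the next whole participant.

n = 38 per group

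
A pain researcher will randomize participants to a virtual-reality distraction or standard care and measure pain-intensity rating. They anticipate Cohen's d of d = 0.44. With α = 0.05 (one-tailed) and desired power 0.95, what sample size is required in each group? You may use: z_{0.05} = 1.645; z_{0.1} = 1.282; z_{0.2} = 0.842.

n = 112 per group

For two independent groups with equal n: n = 2·((z_{α} + z_β) / d)².
z_{α} + z_β = 1.645 + 1.645 = 3.290.
n = 2 × (3.290 / 0.44)² = 2 × 7.477² = 2 × 55.91 = 111.8.
Round up to the next whole participant.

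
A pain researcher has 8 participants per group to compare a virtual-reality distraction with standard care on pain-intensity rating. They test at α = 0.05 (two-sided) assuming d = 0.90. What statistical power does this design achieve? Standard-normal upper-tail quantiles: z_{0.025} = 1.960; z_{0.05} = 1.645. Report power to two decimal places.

For two equal groups, power = Φ(d·√(n/2) − z_{α/2}).
d·√(n/2) = 0.90 × √(8/2) = 0.90 × 2.000 = 1.800.
z_β = 1.800 − 1.960 = -0.160.
Power = Φ(-0.160) = 0.436.

power ≈ 0.44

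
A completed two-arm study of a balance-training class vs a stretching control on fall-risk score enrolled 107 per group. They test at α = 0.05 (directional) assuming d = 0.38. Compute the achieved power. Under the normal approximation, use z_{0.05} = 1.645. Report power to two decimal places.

power ≈ 0.87

For two equal groups, power = Φ(d·√(n/2) − z_{α}).
d·√(n/2) = 0.38 × √(107/2) = 0.38 × 7.314 = 2.779.
z_β = 2.779 − 1.645 = 1.134.
Power = Φ(1.134) = 0.872.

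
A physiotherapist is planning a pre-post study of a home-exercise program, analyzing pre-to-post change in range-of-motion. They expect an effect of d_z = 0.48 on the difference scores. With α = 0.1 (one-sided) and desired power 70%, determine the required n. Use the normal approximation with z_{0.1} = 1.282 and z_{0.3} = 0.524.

For a paired (one-sample on differences) test: n = ((z_{α} + z_β) / d)².
z_{α} + z_β = 1.282 + 0.524 = 1.806.
n = (1.806 / 0.48)² = 3.763² = 14.16.
Round up.

n = 15 pairs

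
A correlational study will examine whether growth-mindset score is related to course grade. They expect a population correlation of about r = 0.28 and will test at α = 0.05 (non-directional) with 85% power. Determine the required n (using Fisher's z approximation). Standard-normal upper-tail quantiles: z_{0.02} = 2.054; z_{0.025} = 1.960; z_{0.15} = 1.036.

Fisher's z: C = ½·ln((1+r)/(1−r)) = ½·ln(1.7778) = 0.2877.
n = ((z_{α/2} + z_β)/C)² + 3.
(1.960 + 1.036) / 0.2877 = 2.996 / 0.2877 = 10.414.
n = 10.414² + 3 = 108.44 + 3 = 111.4.
Round up.

n = 112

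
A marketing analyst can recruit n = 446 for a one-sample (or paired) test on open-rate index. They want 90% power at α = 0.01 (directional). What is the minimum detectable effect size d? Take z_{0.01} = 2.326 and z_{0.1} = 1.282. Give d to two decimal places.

For a single sample (or paired design) of n = 446: d_min = (z_{α} + z_β)/√n.
z-sum = 2.326 + 1.282 = 3.608.
d_min = 3.608 / √446 = 3.608 / 21.119 = 0.171.

d_min ≈ 0.17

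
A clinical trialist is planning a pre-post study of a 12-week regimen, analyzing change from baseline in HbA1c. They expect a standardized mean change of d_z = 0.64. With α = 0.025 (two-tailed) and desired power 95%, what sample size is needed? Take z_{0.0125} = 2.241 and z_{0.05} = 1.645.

For a paired (one-sample on differences) test: n = ((z_{α/2} + z_β) / d)².
z_{α/2} + z_β = 2.241 + 1.645 = 3.886.
n = (3.886 / 0.64)² = 6.072² = 36.87.
Round up.

n = 37 pairs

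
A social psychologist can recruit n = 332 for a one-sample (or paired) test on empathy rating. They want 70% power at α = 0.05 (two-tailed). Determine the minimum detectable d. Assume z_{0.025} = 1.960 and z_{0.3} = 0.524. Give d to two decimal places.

d_min ≈ 0.14

For a single sample (or paired design) of n = 332: d_min = (z_{α/2} + z_β)/√n.
z-sum = 1.960 + 0.524 = 2.484.
d_min = 2.484 / √332 = 2.484 / 18.221 = 0.136.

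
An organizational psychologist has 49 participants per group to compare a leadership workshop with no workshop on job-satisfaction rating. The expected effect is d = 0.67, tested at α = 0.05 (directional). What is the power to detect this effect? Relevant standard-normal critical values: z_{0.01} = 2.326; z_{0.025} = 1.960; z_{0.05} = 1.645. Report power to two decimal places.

power ≈ 0.95

For two equal groups, power = Φ(d·√(n/2) − z_{α}).
d·√(n/2) = 0.67 × √(49/2) = 0.67 × 4.950 = 3.316.
z_β = 3.316 − 1.645 = 1.671.
Power = Φ(1.671) = 0.953.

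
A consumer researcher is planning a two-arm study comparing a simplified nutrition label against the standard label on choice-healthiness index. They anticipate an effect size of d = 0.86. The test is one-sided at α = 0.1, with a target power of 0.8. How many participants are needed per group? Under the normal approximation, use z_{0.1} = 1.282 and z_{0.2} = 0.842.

n = 13 per group

For two independent groups with equal n: n = 2·((z_{α} + z_β) / d)².
z_{α} + z_β = 1.282 + 0.842 = 2.124.
n = 2 × (2.124 / 0.86)² = 2 × 2.470² = 2 × 6.10 = 12.2.
Round up to the next whole participant.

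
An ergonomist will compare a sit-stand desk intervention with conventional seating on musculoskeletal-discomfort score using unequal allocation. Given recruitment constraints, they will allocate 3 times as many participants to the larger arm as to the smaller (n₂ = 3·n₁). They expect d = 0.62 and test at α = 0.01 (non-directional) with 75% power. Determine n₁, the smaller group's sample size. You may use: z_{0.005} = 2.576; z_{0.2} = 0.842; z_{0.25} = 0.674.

With allocation ratio k = n₂/n₁ = 3, Var(x̄₁−x̄₂) = σ²(1/n₁ + 1/(k·n₁)) = σ²·(k+1)/(k·n₁).
So n₁ = (1 + 1/k)·((z_{α/2} + z_β)/d)² = 1.333 × (3.250/0.62)².
n₁ = 1.333 × 27.48 = 36.6.
Round up: n₁ = 37, giving n₂ = 3 × 37 = 111.

n₁ = 37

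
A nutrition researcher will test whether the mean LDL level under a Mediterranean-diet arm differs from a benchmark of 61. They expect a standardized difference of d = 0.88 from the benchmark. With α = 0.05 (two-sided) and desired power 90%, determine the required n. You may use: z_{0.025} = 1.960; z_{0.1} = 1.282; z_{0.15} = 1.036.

n = 14

For a one-sample test: n = ((z_{α/2} + z_β) / d)².
z_{α/2} + z_β = 1.960 + 1.282 = 3.242.
n = (3.242 / 0.88)² = 3.684² = 13.57.
Round up.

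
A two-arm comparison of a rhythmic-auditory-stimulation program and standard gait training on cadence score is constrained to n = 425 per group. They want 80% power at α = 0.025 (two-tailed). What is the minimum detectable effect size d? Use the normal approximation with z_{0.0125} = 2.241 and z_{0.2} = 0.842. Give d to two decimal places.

d_min ≈ 0.21

For two independent groups of n = 425 each: d_min = (z_{α/2} + z_β)·√(2/n).
z-sum = 2.241 + 0.842 = 3.083.
d_min = 3.083 × √(2/425) = 3.083 × 0.0686 = 0.211.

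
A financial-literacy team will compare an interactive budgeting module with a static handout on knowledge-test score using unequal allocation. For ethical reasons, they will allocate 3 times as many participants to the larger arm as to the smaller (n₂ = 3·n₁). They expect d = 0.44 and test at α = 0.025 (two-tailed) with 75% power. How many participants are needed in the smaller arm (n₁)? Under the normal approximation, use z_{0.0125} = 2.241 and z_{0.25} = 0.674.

n₁ = 59

With allocation ratio k = n₂/n₁ = 3, Var(x̄₁−x̄₂) = σ²(1/n₁ + 1/(k·n₁)) = σ²·(k+1)/(k·n₁).
So n₁ = (1 + 1/k)·((z_{α/2} + z_β)/d)² = 1.333 × (2.915/0.44)².
n₁ = 1.333 × 43.89 = 58.5.
Round up: n₁ = 59, giving n₂ = 3 × 59 = 177.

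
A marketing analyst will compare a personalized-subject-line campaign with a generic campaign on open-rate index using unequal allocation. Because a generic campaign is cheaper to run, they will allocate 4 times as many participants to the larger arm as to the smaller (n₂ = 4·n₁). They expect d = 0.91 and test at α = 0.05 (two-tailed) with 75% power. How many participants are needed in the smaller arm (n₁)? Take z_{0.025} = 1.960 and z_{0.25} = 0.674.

n₁ = 11

With allocation ratio k = n₂/n₁ = 4, Var(x̄₁−x̄₂) = σ²(1/n₁ + 1/(k·n₁)) = σ²·(k+1)/(k·n₁).
So n₁ = (1 + 1/k)·((z_{α/2} + z_β)/d)² = 1.250 × (2.634/0.91)².
n₁ = 1.250 × 8.38 = 10.5.
Round up: n₁ = 11, giving n₂ = 4 × 11 = 44.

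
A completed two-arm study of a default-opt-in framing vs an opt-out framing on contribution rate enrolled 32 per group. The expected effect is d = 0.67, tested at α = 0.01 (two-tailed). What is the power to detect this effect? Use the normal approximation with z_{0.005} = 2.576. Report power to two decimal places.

power ≈ 0.54

For two equal groups, power = Φ(d·√(n/2) − z_{α/2}).
d·√(n/2) = 0.67 × √(32/2) = 0.67 × 4.000 = 2.680.
z_β = 2.680 − 2.576 = 0.104.
Power = Φ(0.104) = 0.541.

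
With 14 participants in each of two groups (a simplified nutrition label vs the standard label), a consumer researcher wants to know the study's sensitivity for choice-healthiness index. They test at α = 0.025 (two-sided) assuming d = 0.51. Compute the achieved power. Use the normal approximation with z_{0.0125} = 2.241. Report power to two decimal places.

power ≈ 0.19

For two equal groups, power = Φ(d·√(n/2) − z_{α/2}).
d·√(n/2) = 0.51 × √(14/2) = 0.51 × 2.646 = 1.349.
z_β = 1.349 − 2.241 = -0.892.
Power = Φ(-0.892) = 0.186.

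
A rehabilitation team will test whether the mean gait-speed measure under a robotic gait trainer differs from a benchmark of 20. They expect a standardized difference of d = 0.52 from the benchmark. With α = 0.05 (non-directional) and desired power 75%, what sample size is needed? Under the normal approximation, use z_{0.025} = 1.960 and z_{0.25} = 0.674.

n = 26

For a one-sample test: n = ((z_{α/2} + z_β) / d)².
z_{α/2} + z_β = 1.960 + 0.674 = 2.634.
n = (2.634 / 0.52)² = 5.065² = 25.66.
Round up.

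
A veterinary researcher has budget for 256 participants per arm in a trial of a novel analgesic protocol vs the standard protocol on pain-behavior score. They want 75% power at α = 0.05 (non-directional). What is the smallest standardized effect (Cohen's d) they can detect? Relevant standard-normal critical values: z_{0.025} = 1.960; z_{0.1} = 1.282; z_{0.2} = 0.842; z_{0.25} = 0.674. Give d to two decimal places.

d_min ≈ 0.23

For two independent groups of n = 256 each: d_min = (z_{α/2} + z_β)·√(2/n).
z-sum = 1.960 + 0.674 = 2.634.
d_min = 2.634 × √(2/256) = 2.634 × 0.0884 = 0.233.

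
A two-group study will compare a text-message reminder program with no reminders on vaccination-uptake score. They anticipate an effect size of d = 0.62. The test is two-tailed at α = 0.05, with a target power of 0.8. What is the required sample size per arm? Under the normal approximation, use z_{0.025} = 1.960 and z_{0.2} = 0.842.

For two independent groups with equal n: n = 2·((z_{α/2} + z_β) / d)².
z_{α/2} + z_β = 1.960 + 0.842 = 2.802.
n = 2 × (2.802 / 0.62)² = 2 × 4.519² = 2 × 20.42 = 40.8.
Round up to the next whole participant.

n = 41 per group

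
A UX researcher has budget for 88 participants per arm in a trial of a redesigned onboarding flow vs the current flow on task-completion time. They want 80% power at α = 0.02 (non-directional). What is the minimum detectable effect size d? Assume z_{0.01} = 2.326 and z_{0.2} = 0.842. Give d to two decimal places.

d_min ≈ 0.48

For two independent groups of n = 88 each: d_min = (z_{α/2} + z_β)·√(2/n).
z-sum = 2.326 + 0.842 = 3.168.
d_min = 3.168 × √(2/88) = 3.168 × 0.1508 = 0.478.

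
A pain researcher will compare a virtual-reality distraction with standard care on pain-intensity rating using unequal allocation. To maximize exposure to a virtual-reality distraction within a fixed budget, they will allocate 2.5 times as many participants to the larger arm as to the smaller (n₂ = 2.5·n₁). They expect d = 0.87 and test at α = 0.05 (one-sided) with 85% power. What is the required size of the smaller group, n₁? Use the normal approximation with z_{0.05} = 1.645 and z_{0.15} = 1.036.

With allocation ratio k = n₂/n₁ = 2.5, Var(x̄₁−x̄₂) = σ²(1/n₁ + 1/(k·n₁)) = σ²·(k+1)/(k·n₁).
So n₁ = (1 + 1/k)·((z_{α} + z_β)/d)² = 1.400 × (2.681/0.87)².
n₁ = 1.400 × 9.50 = 13.3.
Round up: n₁ = 14, giving n₂ = 2.5 × 14 = 35.

n₁ = 14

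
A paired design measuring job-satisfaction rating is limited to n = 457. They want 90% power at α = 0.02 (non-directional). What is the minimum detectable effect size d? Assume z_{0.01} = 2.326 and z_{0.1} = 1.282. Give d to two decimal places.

d_min ≈ 0.17

For a single sample (or paired design) of n = 457: d_min = (z_{α/2} + z_β)/√n.
z-sum = 2.326 + 1.282 = 3.608.
d_min = 3.608 / √457 = 3.608 / 21.378 = 0.169.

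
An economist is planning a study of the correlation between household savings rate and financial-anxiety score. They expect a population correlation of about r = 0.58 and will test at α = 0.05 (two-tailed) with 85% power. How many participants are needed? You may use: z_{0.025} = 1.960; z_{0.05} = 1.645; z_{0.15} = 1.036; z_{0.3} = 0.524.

Fisher's z: C = ½·ln((1+r)/(1−r)) = ½·ln(3.7619) = 0.6625.
n = ((z_{α/2} + z_β)/C)² + 3.
(1.960 + 1.036) / 0.6625 = 2.996 / 0.6625 = 4.522.
n = 4.522² + 3 = 20.45 + 3 = 23.5.
Round up.

n = 24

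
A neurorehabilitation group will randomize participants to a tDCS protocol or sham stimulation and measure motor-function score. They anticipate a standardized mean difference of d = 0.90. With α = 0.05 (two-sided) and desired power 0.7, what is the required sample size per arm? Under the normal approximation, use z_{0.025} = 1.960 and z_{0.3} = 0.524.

For two independent groups with equal n: n = 2·((z_{α/2} + z_β) / d)².
z_{α/2} + z_β = 1.960 + 0.524 = 2.484.
n = 2 × (2.484 / 0.90)² = 2 × 2.760² = 2 × 7.62 = 15.2.
Round up to the next whole participant.

n = 16 per group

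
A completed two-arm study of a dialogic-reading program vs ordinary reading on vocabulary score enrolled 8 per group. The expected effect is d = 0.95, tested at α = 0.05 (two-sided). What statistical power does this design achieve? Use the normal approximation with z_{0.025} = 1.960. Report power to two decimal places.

For two equal groups, power = Φ(d·√(n/2) − z_{α/2}).
d·√(n/2) = 0.95 × √(8/2) = 0.95 × 2.000 = 1.900.
z_β = 1.900 − 1.960 = -0.060.
Power = Φ(-0.060) = 0.476.

power ≈ 0.48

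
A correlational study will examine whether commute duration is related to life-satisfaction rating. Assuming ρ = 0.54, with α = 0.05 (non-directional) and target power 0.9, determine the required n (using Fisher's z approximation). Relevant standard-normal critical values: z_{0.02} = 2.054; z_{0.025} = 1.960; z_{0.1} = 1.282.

Fisher's z: C = ½·ln((1+r)/(1−r)) = ½·ln(3.3478) = 0.6042.
n = ((z_{α/2} + z_β)/C)² + 3.
(1.960 + 1.282) / 0.6042 = 3.242 / 0.6042 = 5.366.
n = 5.366² + 3 = 28.79 + 3 = 31.8.
Round up.

n = 32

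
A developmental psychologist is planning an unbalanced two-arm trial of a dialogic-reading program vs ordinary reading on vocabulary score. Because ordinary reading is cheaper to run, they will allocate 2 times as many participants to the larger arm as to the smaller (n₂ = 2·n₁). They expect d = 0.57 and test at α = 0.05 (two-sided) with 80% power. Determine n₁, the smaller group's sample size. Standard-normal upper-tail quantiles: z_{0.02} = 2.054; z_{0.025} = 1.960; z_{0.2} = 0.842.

n₁ = 37

With allocation ratio k = n₂/n₁ = 2, Var(x̄₁−x̄₂) = σ²(1/n₁ + 1/(k·n₁)) = σ²·(k+1)/(k·n₁).
So n₁ = (1 + 1/k)·((z_{α/2} + z_β)/d)² = 1.500 × (2.802/0.57)².
n₁ = 1.500 × 24.16 = 36.2.
Round up: n₁ = 37, giving n₂ = 2 × 37 = 74.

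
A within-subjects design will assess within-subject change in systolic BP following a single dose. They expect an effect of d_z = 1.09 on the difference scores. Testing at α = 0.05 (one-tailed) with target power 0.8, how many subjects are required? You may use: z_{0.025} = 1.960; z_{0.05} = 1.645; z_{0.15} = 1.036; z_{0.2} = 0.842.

n = 6 pairs

For a paired (one-sample on differences) test: n = ((z_{α} + z_β) / d)².
z_{α} + z_β = 1.645 + 0.842 = 2.487.
n = (2.487 / 1.09)² = 2.282² = 5.21.
Round up.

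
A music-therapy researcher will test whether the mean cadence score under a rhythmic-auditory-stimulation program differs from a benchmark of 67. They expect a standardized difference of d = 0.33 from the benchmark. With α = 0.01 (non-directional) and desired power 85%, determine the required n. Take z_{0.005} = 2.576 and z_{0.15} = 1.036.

n = 120

For a one-sample test: n = ((z_{α/2} + z_β) / d)².
z_{α/2} + z_β = 2.576 + 1.036 = 3.612.
n = (3.612 / 0.33)² = 10.945² = 119.80.
Round up.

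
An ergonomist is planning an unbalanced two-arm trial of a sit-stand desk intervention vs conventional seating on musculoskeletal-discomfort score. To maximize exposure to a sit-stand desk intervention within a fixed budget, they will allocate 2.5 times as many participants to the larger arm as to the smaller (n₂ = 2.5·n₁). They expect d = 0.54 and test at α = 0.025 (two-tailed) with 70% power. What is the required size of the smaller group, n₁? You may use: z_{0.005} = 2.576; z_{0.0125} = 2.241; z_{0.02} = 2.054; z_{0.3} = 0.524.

n₁ = 37

With allocation ratio k = n₂/n₁ = 2.5, Var(x̄₁−x̄₂) = σ²(1/n₁ + 1/(k·n₁)) = σ²·(k+1)/(k·n₁).
So n₁ = (1 + 1/k)·((z_{α/2} + z_β)/d)² = 1.400 × (2.765/0.54)².
n₁ = 1.400 × 26.22 = 36.7.
Round up: n₁ = 37, giving n₂ = ⌈2.5 × 37⌉ = ⌈92.5⌉ = 93.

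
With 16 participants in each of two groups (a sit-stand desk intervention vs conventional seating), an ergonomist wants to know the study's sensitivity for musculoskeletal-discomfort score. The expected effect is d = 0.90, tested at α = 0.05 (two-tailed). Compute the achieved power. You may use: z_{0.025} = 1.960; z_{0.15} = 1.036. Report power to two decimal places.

For two equal groups, power = Φ(d·√(n/2) − z_{α/2}).
d·√(n/2) = 0.90 × √(16/2) = 0.90 × 2.828 = 2.546.
z_β = 2.546 − 1.960 = 0.586.
Power = Φ(0.586) = 0.721.

power ≈ 0.72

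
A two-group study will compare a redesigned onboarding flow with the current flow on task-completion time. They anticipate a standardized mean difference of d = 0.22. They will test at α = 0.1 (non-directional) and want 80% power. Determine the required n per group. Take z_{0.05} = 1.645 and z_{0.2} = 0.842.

For two independent groups with equal n: n = 2·((z_{α/2} + z_β) / d)².
z_{α/2} + z_β = 1.645 + 0.842 = 2.487.
n = 2 × (2.487 / 0.22)² = 2 × 11.305² = 2 × 127.79 = 255.6.
Round up to the next whole participant.

n = 256 per group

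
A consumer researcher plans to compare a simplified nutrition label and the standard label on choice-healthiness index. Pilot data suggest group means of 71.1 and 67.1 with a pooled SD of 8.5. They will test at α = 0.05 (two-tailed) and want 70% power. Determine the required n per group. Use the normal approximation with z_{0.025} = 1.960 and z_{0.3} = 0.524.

Cohen's d = |M₁ − M₂| / SD_pooled = |71.1 − 67.1| / 8.5 = 4.0 / 8.5 = 0.471.
For two independent groups with equal n: n = 2·((z_{α/2} + z_β) / d)².
z_{α/2} + z_β = 1.960 + 0.524 = 2.484.
n = 2 × (2.484 / 0.471)² = 2 × 5.274² = 2 × 27.81 = 55.6.
Round up to the next whole participant.

n = 56 per group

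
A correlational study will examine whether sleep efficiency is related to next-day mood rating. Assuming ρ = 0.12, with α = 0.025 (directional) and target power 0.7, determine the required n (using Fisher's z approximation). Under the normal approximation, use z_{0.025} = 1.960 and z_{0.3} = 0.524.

Fisher's z: C = ½·ln((1+r)/(1−r)) = ½·ln(1.2727) = 0.1206.
n = ((z_{α} + z_β)/C)² + 3.
(1.960 + 0.524) / 0.1206 = 2.484 / 0.1206 = 20.597.
n = 20.597² + 3 = 424.24 + 3 = 427.2.
Round up.

n = 428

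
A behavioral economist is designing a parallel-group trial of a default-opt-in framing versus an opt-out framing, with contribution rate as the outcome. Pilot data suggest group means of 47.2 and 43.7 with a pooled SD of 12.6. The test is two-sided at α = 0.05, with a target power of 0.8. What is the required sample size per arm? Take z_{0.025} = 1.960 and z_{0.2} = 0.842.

Cohen's d = |M₁ − M₂| / SD_pooled = |47.2 − 43.7| / 12.6 = 3.5 / 12.6 = 0.278.
For two independent groups with equal n: n = 2·((z_{α/2} + z_β) / d)².
z_{α/2} + z_β = 1.960 + 0.842 = 2.802.
n = 2 × (2.802 / 0.278)² = 2 × 10.079² = 2 × 101.59 = 203.2.
Round up to the next whole participant.

n = 204 per group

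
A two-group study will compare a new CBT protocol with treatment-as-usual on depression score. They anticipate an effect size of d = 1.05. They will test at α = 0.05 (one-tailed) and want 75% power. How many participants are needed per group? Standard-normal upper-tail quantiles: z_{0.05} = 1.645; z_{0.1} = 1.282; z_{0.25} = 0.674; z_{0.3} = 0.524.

For two independent groups with equal n: n = 2·((z_{α} + z_β) / d)².
z_{α} + z_β = 1.645 + 0.674 = 2.319.
n = 2 × (2.319 / 1.05)² = 2 × 2.209² = 2 × 4.88 = 9.8.
Round up to the next whole participant.

n = 10 per group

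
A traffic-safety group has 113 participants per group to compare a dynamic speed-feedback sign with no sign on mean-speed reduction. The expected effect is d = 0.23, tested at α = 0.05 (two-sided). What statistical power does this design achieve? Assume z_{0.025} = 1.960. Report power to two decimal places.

For two equal groups, power = Φ(d·√(n/2) − z_{α/2}).
d·√(n/2) = 0.23 × √(113/2) = 0.23 × 7.517 = 1.729.
z_β = 1.729 − 1.960 = -0.231.
Power = Φ(-0.231) = 0.409.

power ≈ 0.41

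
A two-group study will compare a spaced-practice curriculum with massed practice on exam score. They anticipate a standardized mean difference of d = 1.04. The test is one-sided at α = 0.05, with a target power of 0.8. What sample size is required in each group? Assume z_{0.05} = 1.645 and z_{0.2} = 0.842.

For two independent groups with equal n: n = 2·((z_{α} + z_β) / d)².
z_{α} + z_β = 1.645 + 0.842 = 2.487.
n = 2 × (2.487 / 1.04)² = 2 × 2.391² = 2 × 5.72 = 11.4.
Round up to the next whole participant.

n = 12 per group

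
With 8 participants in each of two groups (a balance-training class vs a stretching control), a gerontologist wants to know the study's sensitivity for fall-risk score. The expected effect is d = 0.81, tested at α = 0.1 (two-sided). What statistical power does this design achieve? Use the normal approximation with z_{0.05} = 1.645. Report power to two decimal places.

power ≈ 0.49

For two equal groups, power = Φ(d·√(n/2) − z_{α/2}).
d·√(n/2) = 0.81 × √(8/2) = 0.81 × 2.000 = 1.620.
z_β = 1.620 − 1.645 = -0.025.
Power = Φ(-0.025) = 0.490.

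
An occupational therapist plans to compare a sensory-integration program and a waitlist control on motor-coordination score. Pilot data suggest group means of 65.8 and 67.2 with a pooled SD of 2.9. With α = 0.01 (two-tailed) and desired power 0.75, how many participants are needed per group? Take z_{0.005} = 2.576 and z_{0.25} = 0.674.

n = 91 per group

Cohen's d = |M₁ − M₂| / SD_pooled = |65.8 − 67.2| / 2.9 = 1.4 / 2.9 = 0.483.
For two independent groups with equal n: n = 2·((z_{α/2} + z_β) / d)².
z_{α/2} + z_β = 2.576 + 0.674 = 3.250.
n = 2 × (3.250 / 0.483)² = 2 × 6.729² = 2 × 45.28 = 90.6.
Round up to the next whole participant.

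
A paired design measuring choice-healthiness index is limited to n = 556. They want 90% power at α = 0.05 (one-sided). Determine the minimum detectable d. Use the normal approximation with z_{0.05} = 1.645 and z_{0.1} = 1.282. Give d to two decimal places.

d_min ≈ 0.12

For a single sample (or paired design) of n = 556: d_min = (z_{α} + z_β)/√n.
z-sum = 1.645 + 1.282 = 2.927.
d_min = 2.927 / √556 = 2.927 / 23.580 = 0.124.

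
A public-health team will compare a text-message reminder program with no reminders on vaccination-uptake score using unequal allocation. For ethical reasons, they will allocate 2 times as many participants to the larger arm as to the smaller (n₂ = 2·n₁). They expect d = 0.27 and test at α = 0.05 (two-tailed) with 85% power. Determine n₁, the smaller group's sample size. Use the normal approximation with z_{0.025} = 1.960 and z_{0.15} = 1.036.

n₁ = 185

With allocation ratio k = n₂/n₁ = 2, Var(x̄₁−x̄₂) = σ²(1/n₁ + 1/(k·n₁)) = σ²·(k+1)/(k·n₁).
So n₁ = (1 + 1/k)·((z_{α/2} + z_β)/d)² = 1.500 × (2.996/0.27)².
n₁ = 1.500 × 123.13 = 184.7.
Round up: n₁ = 185, giving n₂ = 2 × 185 = 370.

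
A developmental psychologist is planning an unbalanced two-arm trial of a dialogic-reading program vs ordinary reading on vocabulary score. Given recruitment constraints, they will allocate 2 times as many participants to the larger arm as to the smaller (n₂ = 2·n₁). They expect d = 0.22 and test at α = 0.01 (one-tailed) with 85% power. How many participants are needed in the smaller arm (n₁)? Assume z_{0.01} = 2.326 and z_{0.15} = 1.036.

n₁ = 351

With allocation ratio k = n₂/n₁ = 2, Var(x̄₁−x̄₂) = σ²(1/n₁ + 1/(k·n₁)) = σ²·(k+1)/(k·n₁).
So n₁ = (1 + 1/k)·((z_{α} + z_β)/d)² = 1.500 × (3.362/0.22)².
n₁ = 1.500 × 233.53 = 350.3.
Round up: n₁ = 351, giving n₂ = 2 × 351 = 702.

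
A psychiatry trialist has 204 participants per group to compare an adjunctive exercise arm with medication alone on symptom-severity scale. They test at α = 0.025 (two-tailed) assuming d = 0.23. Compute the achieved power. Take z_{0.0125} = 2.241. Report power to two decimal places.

power ≈ 0.53

For two equal groups, power = Φ(d·√(n/2) − z_{α/2}).
d·√(n/2) = 0.23 × √(204/2) = 0.23 × 10.100 = 2.323.
z_β = 2.323 − 2.241 = 0.082.
Power = Φ(0.082) = 0.533.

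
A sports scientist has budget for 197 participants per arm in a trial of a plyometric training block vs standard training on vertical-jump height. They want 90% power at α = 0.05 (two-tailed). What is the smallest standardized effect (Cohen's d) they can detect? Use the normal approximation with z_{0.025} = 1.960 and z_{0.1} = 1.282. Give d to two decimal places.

d_min ≈ 0.33

For two independent groups of n = 197 each: d_min = (z_{α/2} + z_β)·√(2/n).
z-sum = 1.960 + 1.282 = 3.242.
d_min = 3.242 × √(2/197) = 3.242 × 0.1008 = 0.327.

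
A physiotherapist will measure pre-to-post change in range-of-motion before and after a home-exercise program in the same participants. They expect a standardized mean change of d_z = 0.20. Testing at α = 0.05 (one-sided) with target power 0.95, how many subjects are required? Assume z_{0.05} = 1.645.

For a paired (one-sample on differences) test: n = ((z_{α} + z_β) / d)².
z_{α} + z_β = 1.645 + 1.645 = 3.290.
n = (3.290 / 0.20)² = 16.450² = 270.60.
Round up.

n = 271 pairs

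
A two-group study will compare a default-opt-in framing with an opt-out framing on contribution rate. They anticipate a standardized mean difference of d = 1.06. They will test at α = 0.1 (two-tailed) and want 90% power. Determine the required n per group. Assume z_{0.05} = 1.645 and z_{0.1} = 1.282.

n = 16 per group

For two independent groups with equal n: n = 2·((z_{α/2} + z_β) / d)².
z_{α/2} + z_β = 1.645 + 1.282 = 2.927.
n = 2 × (2.927 / 1.06)² = 2 × 2.761² = 2 × 7.62 = 15.2.
Round up to the next whole participant.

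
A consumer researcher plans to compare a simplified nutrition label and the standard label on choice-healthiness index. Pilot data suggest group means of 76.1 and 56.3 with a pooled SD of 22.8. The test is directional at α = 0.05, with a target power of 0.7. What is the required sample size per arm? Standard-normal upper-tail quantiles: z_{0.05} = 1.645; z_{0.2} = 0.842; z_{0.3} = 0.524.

Cohen's d = |M₁ − M₂| / SD_pooled = |76.1 − 56.3| / 22.8 = 19.8 / 22.8 = 0.868.
For two independent groups with equal n: n = 2·((z_{α} + z_β) / d)².
z_{α} + z_β = 1.645 + 0.524 = 2.169.
n = 2 × (2.169 / 0.868)² = 2 × 2.499² = 2 × 6.24 = 12.5.
Round up to the next whole participant.

n = 13 per group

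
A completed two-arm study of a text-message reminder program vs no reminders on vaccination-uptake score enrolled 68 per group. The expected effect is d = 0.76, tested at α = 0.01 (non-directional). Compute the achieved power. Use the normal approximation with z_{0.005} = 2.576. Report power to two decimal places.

power ≈ 0.97

For two equal groups, power = Φ(d·√(n/2) − z_{α/2}).
d·√(n/2) = 0.76 × √(68/2) = 0.76 × 5.831 = 4.432.
z_β = 4.432 − 2.576 = 1.856.
Power = Φ(1.856) = 0.968.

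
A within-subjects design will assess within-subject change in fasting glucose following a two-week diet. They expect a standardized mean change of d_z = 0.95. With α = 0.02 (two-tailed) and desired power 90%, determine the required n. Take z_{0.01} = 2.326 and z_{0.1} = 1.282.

n = 15 pairs

For a paired (one-sample on differences) test: n = ((z_{α/2} + z_β) / d)².
z_{α/2} + z_β = 2.326 + 1.282 = 3.608.
n = (3.608 / 0.95)² = 3.798² = 14.42.
Round up.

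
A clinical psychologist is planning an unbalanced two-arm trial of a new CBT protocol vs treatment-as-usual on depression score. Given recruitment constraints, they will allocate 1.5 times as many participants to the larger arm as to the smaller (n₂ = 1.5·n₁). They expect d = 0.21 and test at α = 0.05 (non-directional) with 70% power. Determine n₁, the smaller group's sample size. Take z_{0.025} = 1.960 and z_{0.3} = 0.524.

With allocation ratio k = n₂/n₁ = 1.5, Var(x̄₁−x̄₂) = σ²(1/n₁ + 1/(k·n₁)) = σ²·(k+1)/(k·n₁).
So n₁ = (1 + 1/k)·((z_{α/2} + z_β)/d)² = 1.667 × (2.484/0.21)².
n₁ = 1.667 × 139.92 = 233.2.
Round up: n₁ = 234, giving n₂ = 1.5 × 234 = 351.

n₁ = 234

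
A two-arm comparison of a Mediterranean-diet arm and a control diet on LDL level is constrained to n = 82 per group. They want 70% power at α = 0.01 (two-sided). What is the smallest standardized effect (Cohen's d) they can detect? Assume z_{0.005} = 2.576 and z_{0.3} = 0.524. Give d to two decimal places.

d_min ≈ 0.48

For two independent groups of n = 82 each: d_min = (z_{α/2} + z_β)·√(2/n).
z-sum = 2.576 + 0.524 = 3.100.
d_min = 3.100 × √(2/82) = 3.100 × 0.1562 = 0.484.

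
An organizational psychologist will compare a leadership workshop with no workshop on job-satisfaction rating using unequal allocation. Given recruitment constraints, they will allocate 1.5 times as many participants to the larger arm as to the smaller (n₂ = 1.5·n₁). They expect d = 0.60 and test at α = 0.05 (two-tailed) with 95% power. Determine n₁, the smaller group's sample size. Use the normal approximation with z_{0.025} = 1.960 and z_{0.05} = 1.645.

With allocation ratio k = n₂/n₁ = 1.5, Var(x̄₁−x̄₂) = σ²(1/n₁ + 1/(k·n₁)) = σ²·(k+1)/(k·n₁).
So n₁ = (1 + 1/k)·((z_{α/2} + z_β)/d)² = 1.667 × (3.605/0.60)².
n₁ = 1.667 × 36.10 = 60.2.
Round up: n₁ = 61, giving n₂ = ⌈1.5 × 61⌉ = ⌈91.5⌉ = 92.

n₁ = 61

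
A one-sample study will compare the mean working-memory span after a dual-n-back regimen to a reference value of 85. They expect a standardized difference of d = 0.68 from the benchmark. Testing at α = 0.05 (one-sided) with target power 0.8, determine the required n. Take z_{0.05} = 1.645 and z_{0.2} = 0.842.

For a one-sample test: n = ((z_{α} + z_β) / d)².
z_{α} + z_β = 1.645 + 0.842 = 2.487.
n = (2.487 / 0.68)² = 3.657² = 13.38.
Round up.

n = 14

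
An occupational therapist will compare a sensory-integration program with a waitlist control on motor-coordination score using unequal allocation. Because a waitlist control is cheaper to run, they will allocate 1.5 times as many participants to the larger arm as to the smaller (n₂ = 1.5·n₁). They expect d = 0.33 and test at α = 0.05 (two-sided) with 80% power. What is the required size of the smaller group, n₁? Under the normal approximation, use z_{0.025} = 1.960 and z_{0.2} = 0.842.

With allocation ratio k = n₂/n₁ = 1.5, Var(x̄₁−x̄₂) = σ²(1/n₁ + 1/(k·n₁)) = σ²·(k+1)/(k·n₁).
So n₁ = (1 + 1/k)·((z_{α/2} + z_β)/d)² = 1.667 × (2.802/0.33)².
n₁ = 1.667 × 72.10 = 120.2.
Round up: n₁ = 121, giving n₂ = ⌈1.5 × 121⌉ = ⌈181.5⌉ = 182.

n₁ = 121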